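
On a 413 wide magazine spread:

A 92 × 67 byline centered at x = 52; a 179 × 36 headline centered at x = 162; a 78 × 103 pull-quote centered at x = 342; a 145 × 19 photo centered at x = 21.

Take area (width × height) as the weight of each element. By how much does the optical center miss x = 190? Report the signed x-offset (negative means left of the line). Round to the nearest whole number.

≈ -12

Areas → weights: byline 92·67 = 6164, headline 179·36 = 6444, pull-quote 78·103 = 8034, photo 145·19 = 2755; Σw = 23397.
Σw·x = 6164·52 + 6444·162 + 8034·342 + 2755·21 = 4169939, so x̄ = 4169939/23397 ≈ 178.23.
Against x = 190, that's 178.23 − 190 = -11.77.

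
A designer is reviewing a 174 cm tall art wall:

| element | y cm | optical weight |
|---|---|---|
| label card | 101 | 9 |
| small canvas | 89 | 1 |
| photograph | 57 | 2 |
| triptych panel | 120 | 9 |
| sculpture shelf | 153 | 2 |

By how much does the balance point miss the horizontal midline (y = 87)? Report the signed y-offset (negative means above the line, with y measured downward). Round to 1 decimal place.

≈ 21.6 cm

Weights sum to 9 + 1 + 2 + 9 + 2 = 23.
Σw·y = 9·101 + 1·89 + 2·57 + 9·120 + 2·153 = 2498, so ȳ = 2498/23 ≈ 108.61.
Offset from y = 87: 108.61 − 87 ≈ 21.61.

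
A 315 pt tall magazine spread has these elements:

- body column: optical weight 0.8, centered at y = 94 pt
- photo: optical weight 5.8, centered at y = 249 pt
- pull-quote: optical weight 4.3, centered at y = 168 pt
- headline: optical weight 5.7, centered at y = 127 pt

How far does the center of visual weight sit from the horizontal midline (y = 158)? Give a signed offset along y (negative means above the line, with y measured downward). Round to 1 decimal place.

Weights sum to 0.8 + 5.8 + 4.3 + 5.7 = 16.6.
Σw·y = 0.8·94 + 5.8·249 + 4.3·168 + 5.7·127 = 2965.7, so ȳ = 2965.7/16.6 ≈ 178.66.
Against y = 158, that's 178.66 − 158 = 20.66.

≈ 20.7 pt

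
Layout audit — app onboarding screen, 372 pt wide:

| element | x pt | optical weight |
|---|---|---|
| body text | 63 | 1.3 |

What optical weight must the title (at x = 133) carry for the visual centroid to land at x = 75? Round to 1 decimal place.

The single fixed element contributes weight 1.3, moment 1.3·63 = 81.9.
For the centroid to hit 75: (81.9 + w·133) / (1.3 + w) = 75.
Solving: w = (75·1.3 − 81.9) / (133 − 75) = 15.6 / 58 ≈ 0.27.

w ≈ 0.3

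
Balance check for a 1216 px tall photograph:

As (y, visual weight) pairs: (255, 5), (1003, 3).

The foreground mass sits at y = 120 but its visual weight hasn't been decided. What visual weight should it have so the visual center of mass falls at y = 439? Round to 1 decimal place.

Fixed elements: Σw = 5 + 3 = 8, Σw·y = 5·255 + 3·1003 = 4284.
Balance at y = 439 requires (4284 + w·120) / (8 + w) = 439.
Solving: w = (439·8 − 4284) / (120 − 439) = -772 / -319 ≈ 2.42.

w ≈ 2.4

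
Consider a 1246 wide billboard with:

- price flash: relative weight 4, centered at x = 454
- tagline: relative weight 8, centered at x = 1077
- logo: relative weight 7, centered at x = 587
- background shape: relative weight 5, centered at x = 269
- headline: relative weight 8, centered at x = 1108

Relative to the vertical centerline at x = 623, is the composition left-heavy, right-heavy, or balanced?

right-heavy

Weights sum to 4 + 8 + 7 + 5 + 8 = 32.
Σw·x = 4·454 + 8·1077 + 7·587 + 5·269 + 8·1108 = 24750, so x̄ = 24750/32 ≈ 773.44.
773.4 vs midline 623 → right-heavy.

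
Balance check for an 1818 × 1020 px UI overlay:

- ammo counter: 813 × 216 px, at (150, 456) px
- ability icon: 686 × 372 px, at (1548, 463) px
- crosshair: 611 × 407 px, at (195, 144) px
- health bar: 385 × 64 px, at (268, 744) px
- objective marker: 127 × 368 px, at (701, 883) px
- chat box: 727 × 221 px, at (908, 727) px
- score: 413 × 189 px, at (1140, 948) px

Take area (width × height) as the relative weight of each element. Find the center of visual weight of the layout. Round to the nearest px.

Taking area as weight: ammo counter 813·216 = 175608, ability icon 686·372 = 255192, crosshair 611·407 = 248677, health bar 385·64 = 24640, objective marker 127·368 = 46736, chat box 727·221 = 160667, score 413·189 = 78057. Sum 989577.
x-moment: 175608·150 + 255192·1548 + 248677·195 + 24640·268 + 46736·701 + 160667·908 + 78057·1140 = 744106503; centroid 744106503/989577 ≈ 751.94.
y-moment: 175608·456 + 255192·463 + 248677·144 + 24640·744 + 46736·883 + 160667·727 + 78057·948 = 484443625; centroid 484443625/989577 ≈ 489.55.

(752, 490)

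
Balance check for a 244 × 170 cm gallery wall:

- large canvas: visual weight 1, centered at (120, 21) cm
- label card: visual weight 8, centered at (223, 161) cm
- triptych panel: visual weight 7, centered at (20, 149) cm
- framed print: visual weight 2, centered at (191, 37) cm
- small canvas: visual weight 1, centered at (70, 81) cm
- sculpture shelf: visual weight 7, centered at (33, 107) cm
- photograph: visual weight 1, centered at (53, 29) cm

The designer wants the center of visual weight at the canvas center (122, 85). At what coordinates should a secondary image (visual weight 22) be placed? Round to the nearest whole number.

After adding the secondary image, total weight = 1 + 8 + 7 + 2 + 1 + 7 + 1 + 22 = 49.
Along x: (2780 + 22·x) / 49 = 122 (existing moment 1·120 + 8·223 + 7·20 + 2·191 + 1·70 + 7·33 + 1·53 = 2780) ⇒ x = (5978 − 2780) / 22 ≈ 145.36.
Along y: (3285 + 22·y) / 49 = 85 (existing moment 1·21 + 8·161 + 7·149 + 2·37 + 1·81 + 7·107 + 1·29 = 3285) ⇒ y = (4165 − 3285) / 22 ≈ 40.00.

(145, 40)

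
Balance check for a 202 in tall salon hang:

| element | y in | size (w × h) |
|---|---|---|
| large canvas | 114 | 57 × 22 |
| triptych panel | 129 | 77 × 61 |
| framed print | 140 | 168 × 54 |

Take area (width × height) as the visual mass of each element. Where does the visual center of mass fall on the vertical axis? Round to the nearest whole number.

Areas → weights: large canvas 57·22 = 1254, triptych panel 77·61 = 4697, framed print 168·54 = 9072; Σw = 15023.
Σw·y = 1254·114 + 4697·129 + 9072·140 = 2018949, so ȳ = 2018949/15023 ≈ 134.39.

y ≈ 134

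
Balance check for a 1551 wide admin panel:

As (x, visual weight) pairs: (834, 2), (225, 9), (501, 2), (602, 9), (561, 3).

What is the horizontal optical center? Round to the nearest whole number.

Weights sum to 2 + 9 + 2 + 9 + 3 = 25.
Σw·x = 2·834 + 9·225 + 2·501 + 9·602 + 3·561 = 11796, so x̄ = 11796/25 ≈ 471.84.

x ≈ 472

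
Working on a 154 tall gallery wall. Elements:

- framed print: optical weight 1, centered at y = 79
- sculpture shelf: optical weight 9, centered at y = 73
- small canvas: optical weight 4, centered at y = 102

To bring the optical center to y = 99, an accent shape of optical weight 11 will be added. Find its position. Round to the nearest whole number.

New total weight: (1 + 9 + 4) + 11 = 25.
Along y: (1144 + 11·y) / 25 = 99 (existing moment 1·79 + 9·73 + 4·102 = 1144) ⇒ y = (2475 − 1144) / 11 ≈ 121.00.

y ≈ 121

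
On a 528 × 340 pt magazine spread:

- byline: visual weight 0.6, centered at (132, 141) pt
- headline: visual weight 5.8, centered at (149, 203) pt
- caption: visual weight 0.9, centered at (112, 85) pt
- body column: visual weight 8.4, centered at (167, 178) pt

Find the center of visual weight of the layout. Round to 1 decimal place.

(155.9, 180.5)

Weights sum to 0.6 + 5.8 + 0.9 + 8.4 = 15.7.
Σw·x = 0.6·132 + 5.8·149 + 0.9·112 + 8.4·167 = 2447.0, so x̄ = 2447.0/15.7 ≈ 155.86.
Σw·y = 0.6·141 + 5.8·203 + 0.9·85 + 8.4·178 = 2833.7, so ȳ = 2833.7/15.7 ≈ 180.49.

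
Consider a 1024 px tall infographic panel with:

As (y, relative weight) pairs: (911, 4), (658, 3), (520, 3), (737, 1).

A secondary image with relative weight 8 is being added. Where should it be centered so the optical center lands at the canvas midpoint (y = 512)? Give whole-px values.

New total weight: (4 + 3 + 3 + 1) + 8 = 19.
y: target moment 19×512 = 9728; current 4·911 + 3·658 + 3·520 + 1·737 = 7915; the secondary image supplies 1813, so y = 1813/8 ≈ 226.62.

y ≈ 227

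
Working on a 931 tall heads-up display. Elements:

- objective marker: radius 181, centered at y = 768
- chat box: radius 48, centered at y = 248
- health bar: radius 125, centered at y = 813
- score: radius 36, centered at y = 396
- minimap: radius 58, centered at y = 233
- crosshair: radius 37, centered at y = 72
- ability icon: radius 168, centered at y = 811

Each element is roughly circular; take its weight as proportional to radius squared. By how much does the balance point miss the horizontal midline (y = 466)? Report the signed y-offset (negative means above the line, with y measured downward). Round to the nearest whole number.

Weights ∝ r²: objective marker 181² = 32761, chat box 48² = 2304, health bar 125² = 15625, score 36² = 1296, minimap 58² = 3364, crosshair 37² = 1369, ability icon 168² = 28224; Σw = 84943.
y-moment: 32761·768 + 2304·248 + 15625·813 + 1296·396 + 3364·233 + 1369·72 + 28224·811 = 62720225; centroid 62720225/84943 ≈ 738.38.
Against y = 466, that's 738.38 − 466 = 272.38.

≈ 272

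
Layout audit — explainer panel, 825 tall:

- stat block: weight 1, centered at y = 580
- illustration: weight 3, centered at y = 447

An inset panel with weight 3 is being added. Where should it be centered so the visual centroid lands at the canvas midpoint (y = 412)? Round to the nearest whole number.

With the inset panel, Σw becomes 1 + 3 + 3 = 7.
y: need Σw·y = 7·412 = 2884. Existing = 1·580 + 3·447 = 1921. Remainder 963 / 3 ≈ 321.00.

y ≈ 321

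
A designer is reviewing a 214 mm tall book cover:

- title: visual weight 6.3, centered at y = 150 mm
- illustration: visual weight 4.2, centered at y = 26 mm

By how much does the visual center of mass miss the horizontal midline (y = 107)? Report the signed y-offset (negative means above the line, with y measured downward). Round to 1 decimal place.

≈ -6.6 mm

Total weight = 6.3 + 4.2 = 10.5.
Σw·y = 6.3·150 + 4.2·26 = 1054.2, so ȳ = 1054.2/10.5 ≈ 100.40.
Against y = 107, that's 100.40 − 107 = -6.60.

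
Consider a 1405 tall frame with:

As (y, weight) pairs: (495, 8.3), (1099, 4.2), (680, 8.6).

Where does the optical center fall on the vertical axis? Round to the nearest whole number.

Σw = 8.3 + 4.2 + 8.6 = 21.1.
y-moment: 8.3·495 + 4.2·1099 + 8.6·680 = 14572.3; centroid 14572.3/21.1 ≈ 690.63.

y ≈ 691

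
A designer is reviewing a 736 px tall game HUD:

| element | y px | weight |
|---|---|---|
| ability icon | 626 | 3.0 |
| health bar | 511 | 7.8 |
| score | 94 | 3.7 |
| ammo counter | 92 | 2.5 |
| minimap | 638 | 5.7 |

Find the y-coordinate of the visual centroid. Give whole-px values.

Total weight = 3.0 + 7.8 + 3.7 + 2.5 + 5.7 = 22.7.
y-moment: 3.0·626 + 7.8·511 + 3.7·94 + 2.5·92 + 5.7·638 = 10078.2; centroid 10078.2/22.7 ≈ 443.97.

y ≈ 444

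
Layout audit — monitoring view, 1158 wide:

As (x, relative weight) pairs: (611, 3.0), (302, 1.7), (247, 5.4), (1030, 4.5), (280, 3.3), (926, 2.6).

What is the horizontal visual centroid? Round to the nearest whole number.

x ≈ 568

Weights sum to 3.0 + 1.7 + 5.4 + 4.5 + 3.3 + 2.6 = 20.5.
x: moment 11646.8 / weight 20.5 ≈ 568.14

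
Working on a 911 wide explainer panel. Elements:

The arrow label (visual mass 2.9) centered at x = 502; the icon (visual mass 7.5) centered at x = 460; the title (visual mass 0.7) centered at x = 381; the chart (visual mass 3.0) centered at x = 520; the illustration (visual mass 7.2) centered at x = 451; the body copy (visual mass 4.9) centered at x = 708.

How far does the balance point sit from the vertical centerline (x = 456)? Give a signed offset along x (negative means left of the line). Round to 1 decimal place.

Weights sum to 2.9 + 7.5 + 0.7 + 3.0 + 7.2 + 4.9 = 26.2.
x: moment 13448.9 / weight 26.2 ≈ 513.32
Offset from x = 456: 513.32 − 456 ≈ 57.32.

≈ 57.3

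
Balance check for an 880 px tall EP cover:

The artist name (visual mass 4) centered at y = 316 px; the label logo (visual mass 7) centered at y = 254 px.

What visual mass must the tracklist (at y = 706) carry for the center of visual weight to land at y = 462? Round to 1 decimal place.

Known weights sum to 4 + 7 = 11; their moment is 4·316 + 7·254 = 3042.
For the centroid to hit 462: (3042 + w·706) / (11 + w) = 462.
Rearranging, w·(706 − 462) = 462·11 − 3042 = 2040, so w ≈ 2040/244 = 8.36.

w ≈ 8.4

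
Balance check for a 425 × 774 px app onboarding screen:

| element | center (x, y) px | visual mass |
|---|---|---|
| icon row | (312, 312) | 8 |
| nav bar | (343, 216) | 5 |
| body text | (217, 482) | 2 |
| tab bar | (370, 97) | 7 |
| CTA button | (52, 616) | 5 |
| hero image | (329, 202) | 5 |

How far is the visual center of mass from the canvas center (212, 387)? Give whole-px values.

Σw = 8 + 5 + 2 + 7 + 5 + 5 = 32.
x: moment 9140 / weight 32 ≈ 285.62
y: moment 9309 / weight 32 ≈ 290.91
Relative to (212, 387): Δ = (73.62, -96.09); |Δ| = √(73.62² + -96.09²) ≈ 121.06.

≈ 121 px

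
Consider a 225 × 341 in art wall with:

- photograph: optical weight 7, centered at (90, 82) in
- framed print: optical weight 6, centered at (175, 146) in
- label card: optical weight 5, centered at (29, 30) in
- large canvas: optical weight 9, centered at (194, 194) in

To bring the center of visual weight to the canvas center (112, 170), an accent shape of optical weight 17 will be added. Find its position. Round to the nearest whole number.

After adding the accent shape, total weight = 7 + 6 + 5 + 9 + 17 = 44.
Along x: (3571 + 17·x) / 44 = 112 (existing moment 7·90 + 6·175 + 5·29 + 9·194 = 3571) ⇒ x = (4928 − 3571) / 17 ≈ 79.82.
Along y: (3346 + 17·y) / 44 = 170 (existing moment 7·82 + 6·146 + 5·30 + 9·194 = 3346) ⇒ y = (7480 − 3346) / 17 ≈ 243.18.

(80, 243)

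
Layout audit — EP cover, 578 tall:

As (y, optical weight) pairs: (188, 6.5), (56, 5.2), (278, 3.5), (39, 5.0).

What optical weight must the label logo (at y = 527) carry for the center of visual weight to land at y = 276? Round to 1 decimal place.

w ≈ 11.5

Fixed elements: Σw = 6.5 + 5.2 + 3.5 + 5.0 = 20.2, Σw·y = 6.5·188 + 5.2·56 + 3.5·278 + 5.0·39 = 2681.2.
Balance at y = 276 requires (2681.2 + w·527) / (20.2 + w) = 276.
So w = (276·20.2 − 2681.2)/(527 − 276) = 2894.0/251 ≈ 11.53.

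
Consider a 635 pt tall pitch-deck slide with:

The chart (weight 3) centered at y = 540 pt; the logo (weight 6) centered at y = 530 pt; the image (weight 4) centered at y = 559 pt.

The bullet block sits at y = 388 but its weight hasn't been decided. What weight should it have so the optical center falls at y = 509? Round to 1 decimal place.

w ≈ 3.5

Fixed elements: Σw = 3 + 6 + 4 = 13, Σw·y = 3·540 + 6·530 + 4·559 = 7036.
For the centroid to hit 509: (7036 + w·388) / (13 + w) = 509.
So w = (509·13 − 7036)/(388 − 509) = -419/-121 ≈ 3.46.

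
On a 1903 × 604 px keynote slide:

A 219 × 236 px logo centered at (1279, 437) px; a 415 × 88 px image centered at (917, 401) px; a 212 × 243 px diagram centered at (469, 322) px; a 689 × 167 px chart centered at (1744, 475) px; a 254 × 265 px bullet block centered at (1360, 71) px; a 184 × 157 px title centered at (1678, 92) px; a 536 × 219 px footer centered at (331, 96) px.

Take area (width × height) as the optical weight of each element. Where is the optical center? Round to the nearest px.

Taking area as weight: logo 219·236 = 51684, image 415·88 = 36520, diagram 212·243 = 51516, chart 689·167 = 115063, bullet block 254·265 = 67310, title 184·157 = 28888, footer 536·219 = 117384. Sum 468365.
Σw·x = 503293320; x̄ = 503293320/468365 ≈ 1074.58.
Σw·y = 127179075; ȳ = 127179075/468365 ≈ 271.54.

(1075, 272)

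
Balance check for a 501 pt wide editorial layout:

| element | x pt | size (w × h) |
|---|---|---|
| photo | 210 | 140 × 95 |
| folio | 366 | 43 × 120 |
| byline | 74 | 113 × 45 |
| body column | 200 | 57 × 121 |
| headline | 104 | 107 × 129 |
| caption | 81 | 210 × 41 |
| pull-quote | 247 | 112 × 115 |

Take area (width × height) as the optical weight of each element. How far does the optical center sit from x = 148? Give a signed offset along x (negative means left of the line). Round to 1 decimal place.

Taking area as weight: photo 140·95 = 13300, folio 43·120 = 5160, byline 113·45 = 5085, body column 57·121 = 6897, headline 107·129 = 13803, caption 210·41 = 8610, pull-quote 112·115 = 12880. Sum 65735.
x: moment 11751532 / weight 65735 ≈ 178.77
Offset from x = 148: 178.77 − 148 ≈ 30.77.

≈ 30.8 pt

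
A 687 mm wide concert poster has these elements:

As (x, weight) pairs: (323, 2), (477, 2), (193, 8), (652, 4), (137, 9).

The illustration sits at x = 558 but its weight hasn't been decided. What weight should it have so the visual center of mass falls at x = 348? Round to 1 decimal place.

w ≈ 8.2

Existing Σw = 25 (2 + 2 + 8 + 4 + 9); existing moment 2·323 + 2·477 + 8·193 + 4·652 + 9·137 = 6985.
Balance at x = 348 requires (6985 + w·558) / (25 + w) = 348.
Rearranging, w·(558 − 348) = 348·25 − 6985 = 1715, so w ≈ 1715/210 = 8.17.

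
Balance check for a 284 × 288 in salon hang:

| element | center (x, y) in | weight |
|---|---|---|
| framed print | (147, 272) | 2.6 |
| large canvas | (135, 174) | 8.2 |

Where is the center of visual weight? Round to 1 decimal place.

(137.9, 197.6)

Total weight = 2.6 + 8.2 = 10.8.
Σw·x = 2.6·147 + 8.2·135 = 1489.2, so x̄ = 1489.2/10.8 ≈ 137.89.
Σw·y = 2.6·272 + 8.2·174 = 2134.0, so ȳ = 2134.0/10.8 ≈ 197.59.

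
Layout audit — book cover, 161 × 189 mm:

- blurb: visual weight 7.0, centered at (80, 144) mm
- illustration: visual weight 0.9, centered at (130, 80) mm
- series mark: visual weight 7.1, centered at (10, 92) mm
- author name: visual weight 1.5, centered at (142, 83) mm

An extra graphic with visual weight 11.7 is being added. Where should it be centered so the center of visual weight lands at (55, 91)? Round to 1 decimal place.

(50.4, 60.6)

New total weight: (7.0 + 0.9 + 7.1 + 1.5) + 11.7 = 28.2.
x: target moment 28.2×55 = 1551.0; current 7.0·80 + 0.9·130 + 7.1·10 + 1.5·142 = 961.0; the extra graphic supplies 590.0, so x = 590.0/11.7 ≈ 50.43.
y: target moment 28.2×91 = 2566.2; current 7.0·144 + 0.9·80 + 7.1·92 + 1.5·83 = 1857.7; the extra graphic supplies 708.5, so y = 708.5/11.7 ≈ 60.56.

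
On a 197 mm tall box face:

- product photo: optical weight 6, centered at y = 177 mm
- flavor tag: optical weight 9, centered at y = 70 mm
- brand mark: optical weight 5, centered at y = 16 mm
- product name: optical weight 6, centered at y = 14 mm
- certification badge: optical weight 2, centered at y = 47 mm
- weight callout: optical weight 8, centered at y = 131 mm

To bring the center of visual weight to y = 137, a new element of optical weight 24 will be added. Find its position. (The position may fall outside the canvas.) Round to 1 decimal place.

After adding the new element, total weight = 6 + 9 + 5 + 6 + 2 + 8 + 24 = 60.
y: target moment 60×137 = 8220; current 6·177 + 9·70 + 5·16 + 6·14 + 2·47 + 8·131 = 2998; the new element supplies 5222, so y = 5222/24 ≈ 217.58.

y ≈ 217.6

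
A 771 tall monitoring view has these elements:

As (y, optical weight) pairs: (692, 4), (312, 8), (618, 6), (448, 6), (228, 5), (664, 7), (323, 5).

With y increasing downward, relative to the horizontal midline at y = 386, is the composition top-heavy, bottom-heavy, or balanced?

Total weight = 4 + 8 + 6 + 6 + 5 + 7 + 5 = 41.
y: moment 19063 / weight 41 ≈ 464.95
Since 465.0 is below (larger y than) 386, the composition reads bottom-heavy.

bottom-heavy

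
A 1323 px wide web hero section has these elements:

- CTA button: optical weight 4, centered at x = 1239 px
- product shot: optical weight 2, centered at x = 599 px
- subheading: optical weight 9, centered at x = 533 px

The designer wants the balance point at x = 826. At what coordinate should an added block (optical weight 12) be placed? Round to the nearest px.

After adding the added block, total weight = 4 + 2 + 9 + 12 = 27.
x: target moment 27×826 = 22302; current 4·1239 + 2·599 + 9·533 = 10951; the added block supplies 11351, so x = 11351/12 ≈ 945.92.

x ≈ 946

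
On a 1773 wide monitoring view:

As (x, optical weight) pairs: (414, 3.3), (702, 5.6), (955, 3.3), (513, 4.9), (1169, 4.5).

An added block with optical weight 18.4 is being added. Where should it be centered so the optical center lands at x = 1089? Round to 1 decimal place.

With the added block, Σw becomes 3.3 + 5.6 + 3.3 + 4.9 + 4.5 + 18.4 = 40.0.
x: target moment 40.0×1089 = 43560.0; current 3.3·414 + 5.6·702 + 3.3·955 + 4.9·513 + 4.5·1169 = 16223.1; the added block supplies 27336.9, so x = 27336.9/18.4 ≈ 1485.70.

x ≈ 1485.7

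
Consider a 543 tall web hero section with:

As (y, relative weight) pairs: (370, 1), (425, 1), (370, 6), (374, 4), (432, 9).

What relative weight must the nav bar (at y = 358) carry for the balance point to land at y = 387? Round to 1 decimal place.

w ≈ 9.4

Existing Σw = 21 (1 + 1 + 6 + 4 + 9); existing moment 1·370 + 1·425 + 6·370 + 4·374 + 9·432 = 8399.
Balance at y = 387 requires (8399 + w·358) / (21 + w) = 387.
Solving: w = (387·21 − 8399) / (358 − 387) = -272 / -29 ≈ 9.38.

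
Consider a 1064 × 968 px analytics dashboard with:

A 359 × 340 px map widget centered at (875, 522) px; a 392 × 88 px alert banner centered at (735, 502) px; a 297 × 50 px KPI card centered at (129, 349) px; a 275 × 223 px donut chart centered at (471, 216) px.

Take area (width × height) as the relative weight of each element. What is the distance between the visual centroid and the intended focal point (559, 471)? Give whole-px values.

Areas: map widget 359·340 = 122060, alert banner 392·88 = 34496, KPI card 297·50 = 14850, donut chart 275·223 = 61325. Total weight = 232731.
x: (122060·875 + 34496·735 + 14850·129 + 61325·471) / 232731 = 162956785 / 232731 ≈ 700.19
y: (122060·522 + 34496·502 + 14850·349 + 61325·216) / 232731 = 99461162 / 232731 ≈ 427.37
Relative to (559, 471): Δ = (141.19, -43.63); |Δ| = √(141.19² + -43.63²) ≈ 147.78.

≈ 148 px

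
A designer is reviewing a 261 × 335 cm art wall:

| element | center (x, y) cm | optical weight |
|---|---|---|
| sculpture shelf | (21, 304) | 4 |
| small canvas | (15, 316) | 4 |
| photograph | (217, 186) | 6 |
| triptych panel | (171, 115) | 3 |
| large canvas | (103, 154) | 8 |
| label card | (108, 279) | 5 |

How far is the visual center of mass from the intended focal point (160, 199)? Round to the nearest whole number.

Weights sum to 4 + 4 + 6 + 3 + 8 + 5 = 30.
x-moment: 4·21 + 4·15 + 6·217 + 3·171 + 8·103 + 5·108 = 3323; centroid 3323/30 ≈ 110.77.
y-moment: 4·304 + 4·316 + 6·186 + 3·115 + 8·154 + 5·279 = 6568; centroid 6568/30 ≈ 218.93.
Relative to (160, 199): Δ = (-49.23, 19.93); |Δ| = √(-49.23² + 19.93²) ≈ 53.12.

≈ 53 cm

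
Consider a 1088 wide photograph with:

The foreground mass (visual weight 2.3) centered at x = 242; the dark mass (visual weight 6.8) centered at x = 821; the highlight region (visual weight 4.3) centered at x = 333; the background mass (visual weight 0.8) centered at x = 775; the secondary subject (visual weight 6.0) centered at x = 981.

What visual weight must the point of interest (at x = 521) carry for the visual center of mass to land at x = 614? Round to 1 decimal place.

Fixed elements: Σw = 2.3 + 6.8 + 4.3 + 0.8 + 6.0 = 20.2, Σw·x = 2.3·242 + 6.8·821 + 4.3·333 + 0.8·775 + 6.0·981 = 14077.3.
Balance at x = 614 requires (14077.3 + w·521) / (20.2 + w) = 614.
So w = (614·20.2 − 14077.3)/(521 − 614) = -1674.5/-93 ≈ 18.01.

w ≈ 18.0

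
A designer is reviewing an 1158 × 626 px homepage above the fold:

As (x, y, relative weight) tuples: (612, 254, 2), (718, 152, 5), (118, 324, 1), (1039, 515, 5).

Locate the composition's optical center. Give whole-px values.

Total weight = 2 + 5 + 1 + 5 = 13.
x-moment: 2·612 + 5·718 + 1·118 + 5·1039 = 10127; centroid 10127/13 ≈ 779.00.
y-moment: 2·254 + 5·152 + 1·324 + 5·515 = 4167; centroid 4167/13 ≈ 320.54.

(779, 321)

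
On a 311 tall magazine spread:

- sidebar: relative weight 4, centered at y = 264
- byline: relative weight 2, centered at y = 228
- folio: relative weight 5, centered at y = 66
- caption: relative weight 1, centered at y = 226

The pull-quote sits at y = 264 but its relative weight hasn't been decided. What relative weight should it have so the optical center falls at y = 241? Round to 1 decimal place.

Fixed elements: Σw = 4 + 2 + 5 + 1 = 12, Σw·y = 4·264 + 2·228 + 5·66 + 1·226 = 2068.
Balance at y = 241 requires (2068 + w·264) / (12 + w) = 241.
Rearranging, w·(264 − 241) = 241·12 − 2068 = 824, so w ≈ 824/23 = 35.83.

w ≈ 35.8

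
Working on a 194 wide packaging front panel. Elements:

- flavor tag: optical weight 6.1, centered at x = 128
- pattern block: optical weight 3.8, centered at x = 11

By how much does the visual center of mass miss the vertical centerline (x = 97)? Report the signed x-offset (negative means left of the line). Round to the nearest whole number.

≈ -14

Σw = 6.1 + 3.8 = 9.9.
x: (6.1·128 + 3.8·11) / 9.9 = 822.6 / 9.9 ≈ 83.09
Difference: 83.09 − 97 ≈ -13.91.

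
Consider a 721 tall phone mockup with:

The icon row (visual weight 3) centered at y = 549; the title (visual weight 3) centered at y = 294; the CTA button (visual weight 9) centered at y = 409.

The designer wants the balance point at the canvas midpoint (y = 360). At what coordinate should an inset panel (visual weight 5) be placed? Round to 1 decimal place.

y ≈ 198.0

New total weight: (3 + 3 + 9) + 5 = 20.
y: need Σw·y = 20·360 = 7200. Existing = 3·549 + 3·294 + 9·409 = 6210. Remainder 990 / 5 ≈ 198.00.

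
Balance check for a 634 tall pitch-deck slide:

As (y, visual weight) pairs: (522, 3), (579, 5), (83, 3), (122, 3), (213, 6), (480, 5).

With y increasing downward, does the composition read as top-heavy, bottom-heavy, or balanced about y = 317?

bottom-heavy

Σw = 3 + 5 + 3 + 3 + 6 + 5 = 25.
Σw·y = 8754; ȳ = 8754/25 ≈ 350.16.
350.2 vs midline 317 → bottom-heavy.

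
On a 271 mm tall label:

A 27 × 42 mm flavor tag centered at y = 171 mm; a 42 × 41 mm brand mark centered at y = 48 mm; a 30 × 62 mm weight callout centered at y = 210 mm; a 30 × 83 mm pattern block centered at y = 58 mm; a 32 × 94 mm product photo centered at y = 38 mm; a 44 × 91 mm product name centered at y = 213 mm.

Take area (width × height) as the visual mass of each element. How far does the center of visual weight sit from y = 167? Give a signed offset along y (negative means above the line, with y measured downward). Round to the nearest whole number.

≈ -42 mm

Areas: flavor tag 27·42 = 1134, brand mark 42·41 = 1722, weight callout 30·62 = 1860, pattern block 30·83 = 2490, product photo 32·94 = 3008, product name 44·91 = 4004. Total weight = 14218.
Σw·y = 1134·171 + 1722·48 + 1860·210 + 2490·58 + 3008·38 + 4004·213 = 1778746, so ȳ = 1778746/14218 ≈ 125.11.
Against y = 167, that's 125.11 − 167 = -41.89.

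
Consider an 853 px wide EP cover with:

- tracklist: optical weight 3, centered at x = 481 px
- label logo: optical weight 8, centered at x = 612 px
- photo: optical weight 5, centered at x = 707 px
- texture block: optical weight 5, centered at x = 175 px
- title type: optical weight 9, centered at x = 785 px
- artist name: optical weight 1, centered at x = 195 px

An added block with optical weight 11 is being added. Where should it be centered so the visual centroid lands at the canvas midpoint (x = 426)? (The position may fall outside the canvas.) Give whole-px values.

After adding the added block, total weight = 3 + 8 + 5 + 5 + 9 + 1 + 11 = 42.
Along x: (18009 + 11·x) / 42 = 426 (existing moment 3·481 + 8·612 + 5·707 + 5·175 + 9·785 + 1·195 = 18009) ⇒ x = (17892 − 18009) / 11 ≈ -10.64.

x ≈ -11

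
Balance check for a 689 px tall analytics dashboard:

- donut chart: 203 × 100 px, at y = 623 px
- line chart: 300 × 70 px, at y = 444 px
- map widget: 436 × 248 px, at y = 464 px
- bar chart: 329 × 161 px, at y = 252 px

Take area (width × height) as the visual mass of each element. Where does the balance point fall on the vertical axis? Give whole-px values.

Areas → weights: donut chart 203·100 = 20300, line chart 300·70 = 21000, map widget 436·248 = 108128, bar chart 329·161 = 52969; Σw = 202397.
Σw·y = 20300·623 + 21000·444 + 108128·464 + 52969·252 = 85490480, so ȳ = 85490480/202397 ≈ 422.39.

y ≈ 422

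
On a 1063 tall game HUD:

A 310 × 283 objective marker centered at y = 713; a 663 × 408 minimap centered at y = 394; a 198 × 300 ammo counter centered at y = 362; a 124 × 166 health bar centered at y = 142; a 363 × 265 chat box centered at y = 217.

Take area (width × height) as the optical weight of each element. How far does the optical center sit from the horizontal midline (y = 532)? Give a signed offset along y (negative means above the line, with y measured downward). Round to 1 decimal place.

Areas → weights: objective marker 310·283 = 87730, minimap 663·408 = 270504, ammo counter 198·300 = 59400, health bar 124·166 = 20584, chat box 363·265 = 96195; Σw = 534413.
Σw·y = 87730·713 + 270504·394 + 59400·362 + 20584·142 + 96195·217 = 214430109, so ȳ = 214430109/534413 ≈ 401.24.
Difference: 401.24 − 532 ≈ -130.76.

≈ -130.8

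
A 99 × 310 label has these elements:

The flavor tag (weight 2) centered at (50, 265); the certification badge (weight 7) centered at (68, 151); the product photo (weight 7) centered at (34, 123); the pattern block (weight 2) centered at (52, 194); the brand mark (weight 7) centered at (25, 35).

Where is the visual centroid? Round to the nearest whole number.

(44, 123)

Total weight = 2 + 7 + 7 + 2 + 7 = 25.
x-moment: 2·50 + 7·68 + 7·34 + 2·52 + 7·25 = 1093; centroid 1093/25 ≈ 43.72.
y-moment: 2·265 + 7·151 + 7·123 + 2·194 + 7·35 = 3081; centroid 3081/25 ≈ 123.24.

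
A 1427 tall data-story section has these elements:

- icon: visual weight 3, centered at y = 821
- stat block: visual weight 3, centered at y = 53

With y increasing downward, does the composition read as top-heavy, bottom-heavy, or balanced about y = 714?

top-heavy

Weights sum to 3 + 3 = 6.
y: (3·821 + 3·53) / 6 = 2622 / 6 ≈ 437.00
437.0 lies above (smaller y than) the midline 714, so the layout is top-heavy.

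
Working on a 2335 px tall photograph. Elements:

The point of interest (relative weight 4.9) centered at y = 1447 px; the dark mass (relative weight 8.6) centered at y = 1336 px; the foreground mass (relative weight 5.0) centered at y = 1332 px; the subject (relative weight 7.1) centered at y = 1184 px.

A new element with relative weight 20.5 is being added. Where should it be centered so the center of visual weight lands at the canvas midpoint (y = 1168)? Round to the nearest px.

y ≈ 985

New total weight: (4.9 + 8.6 + 5.0 + 7.1) + 20.5 = 46.1.
y: need Σw·y = 46.1·1168 = 53844.8. Existing = 4.9·1447 + 8.6·1336 + 5.0·1332 + 7.1·1184 = 33646.3. Remainder 20198.5 / 20.5 ≈ 985.29.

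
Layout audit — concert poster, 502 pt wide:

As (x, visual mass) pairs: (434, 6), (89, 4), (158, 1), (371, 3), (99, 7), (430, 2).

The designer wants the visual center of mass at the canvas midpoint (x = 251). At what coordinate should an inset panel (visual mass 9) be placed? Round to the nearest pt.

New total weight: (6 + 4 + 1 + 3 + 7 + 2) + 9 = 32.
Along x: (5784 + 9·x) / 32 = 251 (existing moment 6·434 + 4·89 + 1·158 + 3·371 + 7·99 + 2·430 = 5784) ⇒ x = (8032 − 5784) / 9 ≈ 249.78.

x ≈ 250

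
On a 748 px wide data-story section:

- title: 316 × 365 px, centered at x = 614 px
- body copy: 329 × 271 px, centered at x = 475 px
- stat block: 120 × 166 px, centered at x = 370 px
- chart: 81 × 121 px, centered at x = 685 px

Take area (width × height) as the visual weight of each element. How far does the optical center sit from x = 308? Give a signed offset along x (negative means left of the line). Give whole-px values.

≈ 235 px

Areas → weights: title 316·365 = 115340, body copy 329·271 = 89159, stat block 120·166 = 19920, chart 81·121 = 9801; Σw = 234220.
x-moment: 115340·614 + 89159·475 + 19920·370 + 9801·685 = 127253370; centroid 127253370/234220 ≈ 543.31.
Difference: 543.31 − 308 ≈ 235.31.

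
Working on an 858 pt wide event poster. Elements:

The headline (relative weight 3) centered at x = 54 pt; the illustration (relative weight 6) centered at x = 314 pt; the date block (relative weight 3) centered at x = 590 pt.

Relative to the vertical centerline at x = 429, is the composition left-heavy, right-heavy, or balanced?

Weights sum to 3 + 6 + 3 = 12.
Σw·x = 3·54 + 6·314 + 3·590 = 3816, so x̄ = 3816/12 ≈ 318.00.
318.0 vs midline 429 → left-heavy.

left-heavy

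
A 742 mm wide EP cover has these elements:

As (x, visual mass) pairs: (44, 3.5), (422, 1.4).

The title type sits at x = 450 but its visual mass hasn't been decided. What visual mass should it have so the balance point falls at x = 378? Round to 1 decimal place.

Known weights sum to 3.5 + 1.4 = 4.9; their moment is 3.5·44 + 1.4·422 = 744.8.
For the centroid to hit 378: (744.8 + w·450) / (4.9 + w) = 378.
So w = (378·4.9 − 744.8)/(450 − 378) = 1107.4/72 ≈ 15.38.

w ≈ 15.4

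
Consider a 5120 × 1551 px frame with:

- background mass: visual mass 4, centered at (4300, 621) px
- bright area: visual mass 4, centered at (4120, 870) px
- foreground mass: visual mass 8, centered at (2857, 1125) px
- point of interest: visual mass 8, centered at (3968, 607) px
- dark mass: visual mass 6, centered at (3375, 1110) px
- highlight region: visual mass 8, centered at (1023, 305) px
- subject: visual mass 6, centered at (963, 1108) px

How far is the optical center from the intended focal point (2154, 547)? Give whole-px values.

Σw = 4 + 4 + 8 + 8 + 6 + 8 + 6 = 44.
Σw·x = 122492; x̄ = 122492/44 ≈ 2783.91.
Σw·y = 35568; ȳ = 35568/44 ≈ 808.36.
Offset from (2154, 547): Δx ≈ 629.91, Δy ≈ 261.36; distance = √(Δx² + Δy²) ≈ 681.98.

≈ 682 px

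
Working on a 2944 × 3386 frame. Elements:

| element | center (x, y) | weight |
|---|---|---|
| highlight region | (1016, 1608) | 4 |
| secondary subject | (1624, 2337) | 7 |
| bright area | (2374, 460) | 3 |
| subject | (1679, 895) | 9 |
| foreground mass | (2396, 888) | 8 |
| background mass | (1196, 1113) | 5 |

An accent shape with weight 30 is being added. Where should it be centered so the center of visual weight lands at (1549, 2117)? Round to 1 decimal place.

After adding the accent shape, total weight = 4 + 7 + 3 + 9 + 8 + 5 + 30 = 66.
x: target moment 66×1549 = 102234; current 4·1016 + 7·1624 + 3·2374 + 9·1679 + 8·2396 + 5·1196 = 62813; the accent shape supplies 39421, so x = 39421/30 ≈ 1314.03.
y: target moment 66×2117 = 139722; current 4·1608 + 7·2337 + 3·460 + 9·895 + 8·888 + 5·1113 = 44895; the accent shape supplies 94827, so y = 94827/30 ≈ 3160.90.

(1314.0, 3160.9)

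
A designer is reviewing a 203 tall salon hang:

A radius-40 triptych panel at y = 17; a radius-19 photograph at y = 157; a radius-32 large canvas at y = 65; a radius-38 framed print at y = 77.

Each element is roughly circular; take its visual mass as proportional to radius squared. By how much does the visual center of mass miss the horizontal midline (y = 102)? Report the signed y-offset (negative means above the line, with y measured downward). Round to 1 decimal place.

≈ -42.9

r² weights: triptych panel 40² = 1600, photograph 19² = 361, large canvas 32² = 1024, framed print 38² = 1444. Total = 4429.
Σw·y = 1600·17 + 361·157 + 1024·65 + 1444·77 = 261625, so ȳ = 261625/4429 ≈ 59.07.
Against y = 102, that's 59.07 − 102 = -42.93.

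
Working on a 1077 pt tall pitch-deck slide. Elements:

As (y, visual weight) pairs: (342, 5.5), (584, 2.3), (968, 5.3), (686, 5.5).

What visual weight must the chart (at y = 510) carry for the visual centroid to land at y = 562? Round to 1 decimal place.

w ≈ 32.2

Existing Σw = 18.6 (5.5 + 2.3 + 5.3 + 5.5); existing moment 5.5·342 + 2.3·584 + 5.3·968 + 5.5·686 = 12127.6.
For the centroid to hit 562: (12127.6 + w·510) / (18.6 + w) = 562.
Rearranging, w·(510 − 562) = 562·18.6 − 12127.6 = -1674.4, so w ≈ -1674.4/-52 = 32.20.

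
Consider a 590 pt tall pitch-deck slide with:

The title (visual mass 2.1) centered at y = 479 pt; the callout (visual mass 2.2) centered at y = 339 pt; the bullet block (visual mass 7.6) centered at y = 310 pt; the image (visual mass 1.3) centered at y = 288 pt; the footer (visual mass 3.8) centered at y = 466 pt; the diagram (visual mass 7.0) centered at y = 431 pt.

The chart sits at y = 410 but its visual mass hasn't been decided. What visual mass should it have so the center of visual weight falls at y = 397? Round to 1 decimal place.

Existing Σw = 24.0 (2.1 + 2.2 + 7.6 + 1.3 + 3.8 + 7.0); existing moment 2.1·479 + 2.2·339 + 7.6·310 + 1.3·288 + 3.8·466 + 7.0·431 = 9269.9.
Balance at y = 397 requires (9269.9 + w·410) / (24.0 + w) = 397.
Rearranging, w·(410 − 397) = 397·24.0 − 9269.9 = 258.1, so w ≈ 258.1/13 = 19.85.

w ≈ 19.9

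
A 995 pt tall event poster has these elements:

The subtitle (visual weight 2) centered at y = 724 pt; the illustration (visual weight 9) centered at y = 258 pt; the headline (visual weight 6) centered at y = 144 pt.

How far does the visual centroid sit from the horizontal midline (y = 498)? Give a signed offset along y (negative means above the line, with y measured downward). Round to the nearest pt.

≈ -225 pt

Weights sum to 2 + 9 + 6 = 17.
y: (2·724 + 9·258 + 6·144) / 17 = 4634 / 17 ≈ 272.59
Against y = 498, that's 272.59 − 498 = -225.41.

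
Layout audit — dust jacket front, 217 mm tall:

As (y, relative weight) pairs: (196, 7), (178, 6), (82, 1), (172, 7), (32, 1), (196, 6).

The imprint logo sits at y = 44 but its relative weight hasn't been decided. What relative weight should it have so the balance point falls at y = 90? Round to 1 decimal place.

w ≈ 52.5

Fixed elements: Σw = 7 + 6 + 1 + 7 + 1 + 6 = 28, Σw·y = 7·196 + 6·178 + 1·82 + 7·172 + 1·32 + 6·196 = 4934.
For the centroid to hit 90: (4934 + w·44) / (28 + w) = 90.
So w = (90·28 − 4934)/(44 − 90) = -2414/-46 ≈ 52.48.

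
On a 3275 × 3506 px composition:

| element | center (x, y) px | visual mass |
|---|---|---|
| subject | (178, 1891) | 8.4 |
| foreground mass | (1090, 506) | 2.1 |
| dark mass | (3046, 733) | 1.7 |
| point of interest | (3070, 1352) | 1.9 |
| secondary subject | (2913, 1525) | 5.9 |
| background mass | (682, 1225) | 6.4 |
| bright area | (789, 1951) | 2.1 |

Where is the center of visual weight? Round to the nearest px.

(1333, 1463)

Weights sum to 8.4 + 2.1 + 1.7 + 1.9 + 5.9 + 6.4 + 2.1 = 28.5.
x: moment 38003.8 / weight 28.5 ≈ 1333.47
y: moment 41696.5 / weight 28.5 ≈ 1463.04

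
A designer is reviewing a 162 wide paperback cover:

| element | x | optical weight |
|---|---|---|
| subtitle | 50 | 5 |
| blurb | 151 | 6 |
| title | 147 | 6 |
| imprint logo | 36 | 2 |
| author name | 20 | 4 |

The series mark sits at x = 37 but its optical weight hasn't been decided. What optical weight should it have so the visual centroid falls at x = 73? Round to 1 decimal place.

w ≈ 14.2

Fixed elements: Σw = 5 + 6 + 6 + 2 + 4 = 23, Σw·x = 5·50 + 6·151 + 6·147 + 2·36 + 4·20 = 2190.
Set Σw·x/Σw = 73: (2190 + 37w) = 73·(23 + w).
So w = (73·23 − 2190)/(37 − 73) = -511/-36 ≈ 14.19.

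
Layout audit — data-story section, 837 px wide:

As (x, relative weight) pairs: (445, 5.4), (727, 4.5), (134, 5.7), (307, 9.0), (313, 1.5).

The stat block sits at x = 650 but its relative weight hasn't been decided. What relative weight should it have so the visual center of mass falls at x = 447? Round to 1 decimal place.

Fixed elements: Σw = 5.4 + 4.5 + 5.7 + 9.0 + 1.5 = 26.1, Σw·x = 5.4·445 + 4.5·727 + 5.7·134 + 9.0·307 + 1.5·313 = 9670.8.
For the centroid to hit 447: (9670.8 + w·650) / (26.1 + w) = 447.
Rearranging, w·(650 − 447) = 447·26.1 − 9670.8 = 1995.9, so w ≈ 1995.9/203 = 9.83.

w ≈ 9.8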